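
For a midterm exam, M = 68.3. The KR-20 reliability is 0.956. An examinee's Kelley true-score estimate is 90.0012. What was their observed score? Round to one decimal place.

91.0

T̂ = ρX + (1 − ρ)μ  ⇒  X = (T̂ − (1 − ρ)μ) / ρ
X = (90.0012 − 0.044 × 68.3) / 0.956 = (90.0012 − 3.0052) / 0.956 = 86.9960 / 0.956 = 91.000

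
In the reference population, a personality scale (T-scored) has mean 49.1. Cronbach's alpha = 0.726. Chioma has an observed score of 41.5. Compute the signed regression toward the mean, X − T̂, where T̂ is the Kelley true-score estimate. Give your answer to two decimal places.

-2.08

T̂ = 0.726(41.5) + 0.274(49.1) = 30.1290 + 13.4534 = 43.5824 → 43.582
X − T̂ = 41.5 − 43.582 = -2.082 → -2.08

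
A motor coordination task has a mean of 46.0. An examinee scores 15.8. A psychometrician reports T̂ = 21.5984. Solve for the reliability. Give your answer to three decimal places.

T̂ = ρX + (1 − ρ)μ  ⇒  T̂ − μ = ρ(X − μ)
ρ = (T̂ − μ)/(X − μ) = (21.5984 − 46.0) / (15.8 − 46.0) = -24.4016 / -30.2 = 0.80800

0.808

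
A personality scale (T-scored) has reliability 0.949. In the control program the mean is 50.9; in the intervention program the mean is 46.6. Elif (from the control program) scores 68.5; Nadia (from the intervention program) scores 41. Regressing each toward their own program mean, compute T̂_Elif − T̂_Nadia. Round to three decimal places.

T̂_Elif = 0.949(68.5) + 0.051(50.9) = 67.60240
T̂_Nadia = 0.949(41) + 0.051(46.6) = 41.28560
Difference = 67.60240 − 41.28560 = 26.31680

26.317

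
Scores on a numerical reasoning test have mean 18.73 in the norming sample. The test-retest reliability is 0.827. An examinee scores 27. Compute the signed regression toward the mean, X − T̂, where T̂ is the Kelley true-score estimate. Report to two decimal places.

T̂ = ρX + (1 − ρ)μ
  = 0.827 × 27 + 0.173 × 18.73
  = 22.329 + 3.24029
  = 25.5693
  ≈ 25.569
X − T̂ = 27 − 25.569 = 1.431 → 1.43

1.43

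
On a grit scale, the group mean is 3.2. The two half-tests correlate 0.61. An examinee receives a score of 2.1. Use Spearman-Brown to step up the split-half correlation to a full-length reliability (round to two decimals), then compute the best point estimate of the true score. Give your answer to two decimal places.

Spearman-Brown: ρ = 2r/(1 + r) = 2(0.61)/(1 + 0.61) = 1.220/1.61 = 0.7578 → 0.76
T̂ = ρX + (1 − ρ)μ
  = 0.76 × 2.1 + 0.24 × 3.2
  = 1.596 + 0.768
  = 2.364
  ≈ 2.36

2.36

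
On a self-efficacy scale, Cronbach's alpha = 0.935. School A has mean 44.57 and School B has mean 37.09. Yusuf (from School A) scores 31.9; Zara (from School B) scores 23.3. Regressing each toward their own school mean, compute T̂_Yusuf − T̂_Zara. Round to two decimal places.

T̂_Yusuf = 0.935(31.9) + 0.065(44.57) = 32.7235
T̂_Zara = 0.935(23.3) + 0.065(37.09) = 24.1964
Difference = 32.7235 − 24.1964 = 8.5272

8.53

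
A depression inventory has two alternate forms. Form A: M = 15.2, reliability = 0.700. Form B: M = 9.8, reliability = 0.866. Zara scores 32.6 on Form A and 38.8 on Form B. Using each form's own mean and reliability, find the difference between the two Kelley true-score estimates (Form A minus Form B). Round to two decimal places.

-7.53

T̂_A = 0.700(32.6) + 0.300(15.2) = 27.3800
T̂_B = 0.866(38.8) + 0.134(9.8) = 34.9140
T̂_A − T̂_B = -7.5340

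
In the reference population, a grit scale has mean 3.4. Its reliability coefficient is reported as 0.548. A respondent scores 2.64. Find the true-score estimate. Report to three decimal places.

2.984

T̂ = ρX + (1 − ρ)μ
  = 0.548 × 2.64 + 0.452 × 3.4
  = 1.44672 + 1.5368
  = 2.9835
  ≈ 2.984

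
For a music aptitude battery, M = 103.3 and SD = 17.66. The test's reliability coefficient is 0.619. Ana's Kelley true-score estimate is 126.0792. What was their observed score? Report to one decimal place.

140.1

T̂ = ρX + (1 − ρ)μ  ⇒  X = (T̂ − (1 − ρ)μ) / ρ
X = (126.0792 − 0.381 × 103.3) / 0.619 = (126.0792 − 39.3573) / 0.619 = 86.7219 / 0.619 = 140.100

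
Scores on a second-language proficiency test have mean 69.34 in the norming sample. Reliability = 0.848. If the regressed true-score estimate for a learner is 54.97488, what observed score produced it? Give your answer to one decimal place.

T̂ = ρX + (1 − ρ)μ  ⇒  X = (T̂ − (1 − ρ)μ) / ρ
X = (54.97488 − 0.152 × 69.34) / 0.848 = (54.97488 − 10.53968) / 0.848 = 44.43520 / 0.848 = 52.400

52.4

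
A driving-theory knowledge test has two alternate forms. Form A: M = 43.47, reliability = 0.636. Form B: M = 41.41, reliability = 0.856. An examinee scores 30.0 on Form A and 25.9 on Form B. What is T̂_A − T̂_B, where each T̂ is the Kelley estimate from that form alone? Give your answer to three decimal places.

6.770

T̂_A = 0.636(30.0) + 0.364(43.47) = 34.90308
T̂_B = 0.856(25.9) + 0.144(41.41) = 28.13344
T̂_A − T̂_B = 6.76964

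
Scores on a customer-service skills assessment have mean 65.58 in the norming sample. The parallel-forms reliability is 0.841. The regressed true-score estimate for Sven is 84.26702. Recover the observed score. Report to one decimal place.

T̂ = ρX + (1 − ρ)μ  ⇒  X = (T̂ − (1 − ρ)μ) / ρ
X = (84.26702 − 0.159 × 65.58) / 0.841 = (84.26702 − 10.42722) / 0.841 = 73.83980 / 0.841 = 87.800

87.8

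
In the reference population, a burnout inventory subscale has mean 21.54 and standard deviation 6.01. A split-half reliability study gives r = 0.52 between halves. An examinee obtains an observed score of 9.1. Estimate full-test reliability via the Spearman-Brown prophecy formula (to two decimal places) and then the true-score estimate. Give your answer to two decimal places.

Spearman-Brown: ρ = 2r/(1 + r) = 2(0.52)/(1 + 0.52) = 1.040/1.52 = 0.6842 → 0.68
T̂ = 0.68(9.1) + 0.32(21.54) = 6.188 + 6.8928 = 13.081 → 13.08

13.08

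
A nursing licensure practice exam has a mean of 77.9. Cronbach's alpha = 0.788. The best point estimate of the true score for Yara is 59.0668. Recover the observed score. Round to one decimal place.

54.0

T̂ = ρX + (1 − ρ)μ  ⇒  X = (T̂ − (1 − ρ)μ) / ρ
X = (59.0668 − 0.212 × 77.9) / 0.788 = (59.0668 − 16.5148) / 0.788 = 42.5520 / 0.788 = 54.000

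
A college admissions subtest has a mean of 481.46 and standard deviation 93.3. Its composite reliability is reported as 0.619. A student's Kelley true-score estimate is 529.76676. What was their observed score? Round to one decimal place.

559.5

T̂ = ρX + (1 − ρ)μ  ⇒  X = (T̂ − (1 − ρ)μ) / ρ
X = (529.76676 − 0.381 × 481.46) / 0.619 = (529.76676 − 183.43626) / 0.619 = 346.33050 / 0.619 = 559.500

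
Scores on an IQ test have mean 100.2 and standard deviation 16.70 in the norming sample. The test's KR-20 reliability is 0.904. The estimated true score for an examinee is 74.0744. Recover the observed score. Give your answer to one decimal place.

71.3

T̂ = ρX + (1 − ρ)μ  ⇒  X = (T̂ − (1 − ρ)μ) / ρ
X = (74.0744 − 0.096 × 100.2) / 0.904 = (74.0744 − 9.6192) / 0.904 = 64.4552 / 0.904 = 71.300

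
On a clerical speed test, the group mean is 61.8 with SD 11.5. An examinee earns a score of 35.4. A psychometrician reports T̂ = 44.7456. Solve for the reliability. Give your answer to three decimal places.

T̂ = ρX + (1 − ρ)μ  ⇒  T̂ − μ = ρ(X − μ)
ρ = (T̂ − μ)/(X − μ) = (44.7456 − 61.8) / (35.4 − 61.8) = -17.0544 / -26.4 = 0.64600

0.646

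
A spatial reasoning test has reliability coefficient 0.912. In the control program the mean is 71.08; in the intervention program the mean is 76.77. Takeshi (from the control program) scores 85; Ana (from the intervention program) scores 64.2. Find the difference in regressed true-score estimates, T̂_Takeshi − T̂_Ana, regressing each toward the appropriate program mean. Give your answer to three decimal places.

18.469

T̂_Takeshi = 0.912(85) + 0.088(71.08) = 83.77504
T̂_Ana = 0.912(64.2) + 0.088(76.77) = 65.30616
Difference = 83.77504 − 65.30616 = 18.46888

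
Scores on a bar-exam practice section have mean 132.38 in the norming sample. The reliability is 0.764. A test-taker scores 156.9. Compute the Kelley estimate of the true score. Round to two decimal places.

151.11

Weight the observed score by reliability and the mean by (1 − reliability): T̂ = 0.764·156.9 + 0.236·132.38 = 119.8716 + 31.24168 = 151.113.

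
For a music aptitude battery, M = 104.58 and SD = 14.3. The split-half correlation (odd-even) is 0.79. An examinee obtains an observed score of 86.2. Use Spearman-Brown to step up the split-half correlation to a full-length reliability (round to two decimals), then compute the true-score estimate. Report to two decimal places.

88.41

Spearman-Brown: ρ = 2r/(1 + r) = 2(0.79)/(1 + 0.79) = 1.580/1.79 = 0.8827 → 0.88
Regress the observed score toward the mean by the unreliability: T̂ = 0.88·86.2 + 0.12·104.58 = 75.856 + 12.5496 = 88.406.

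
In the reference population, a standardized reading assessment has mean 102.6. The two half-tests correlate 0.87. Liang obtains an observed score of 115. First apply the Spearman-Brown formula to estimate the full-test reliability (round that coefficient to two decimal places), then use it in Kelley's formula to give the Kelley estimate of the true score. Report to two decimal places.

114.13

Spearman-Brown: ρ = 2r/(1 + r) = 2(0.87)/(1 + 0.87) = 1.740/1.87 = 0.9305 → 0.93
T̂ = 0.93(115) + 0.07(102.6) = 106.95 + 7.182 = 114.132 → 114.13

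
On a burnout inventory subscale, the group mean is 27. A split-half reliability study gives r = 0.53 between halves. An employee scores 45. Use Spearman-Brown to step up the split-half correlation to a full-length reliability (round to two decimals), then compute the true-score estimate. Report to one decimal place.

Spearman-Brown: ρ = 2r/(1 + r) = 2(0.53)/(1 + 0.53) = 1.060/1.53 = 0.6928 → 0.69
Weight the observed score by reliability and the mean by (1 − reliability): T̂ = 0.69·45 + 0.31·27 = 31.05 + 8.37 = 39.42.

39.4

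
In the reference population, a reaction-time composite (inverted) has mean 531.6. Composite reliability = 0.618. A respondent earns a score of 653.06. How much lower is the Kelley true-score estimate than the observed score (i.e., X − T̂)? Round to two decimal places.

T̂ = 0.618(653.06) + 0.382(531.6) = 403.59108 + 203.0712 = 606.6623 → 606.662
X − T̂ = 653.06 − 606.662 = 46.398 → 46.40

46.40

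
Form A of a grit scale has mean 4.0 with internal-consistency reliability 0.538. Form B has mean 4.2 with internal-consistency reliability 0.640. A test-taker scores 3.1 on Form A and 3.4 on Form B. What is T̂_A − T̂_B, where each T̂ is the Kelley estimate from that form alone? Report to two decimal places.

-0.17

T̂_A = 0.538(3.1) + 0.462(4.0) = 3.5158
T̂_B = 0.640(3.4) + 0.360(4.2) = 3.6880
T̂_A − T̂_B = -0.1722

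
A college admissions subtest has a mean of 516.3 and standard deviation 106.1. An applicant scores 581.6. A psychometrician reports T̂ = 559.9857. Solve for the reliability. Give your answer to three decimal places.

T̂ = ρX + (1 − ρ)μ  ⇒  T̂ − μ = ρ(X − μ)
ρ = (T̂ − μ)/(X − μ) = (559.9857 − 516.3) / (581.6 − 516.3) = 43.6857 / 65.3 = 0.66900

0.669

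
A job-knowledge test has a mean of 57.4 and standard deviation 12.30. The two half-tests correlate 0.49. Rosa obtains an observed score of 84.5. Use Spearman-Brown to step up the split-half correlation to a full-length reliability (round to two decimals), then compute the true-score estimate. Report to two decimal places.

Spearman-Brown: ρ = 2r/(1 + r) = 2(0.49)/(1 + 0.49) = 0.980/1.49 = 0.6577 → 0.66
T̂ = ρX + (1 − ρ)μ
  = 0.66 × 84.5 + 0.34 × 57.4
  = 55.770 + 19.516
  = 75.286
  ≈ 75.29

75.29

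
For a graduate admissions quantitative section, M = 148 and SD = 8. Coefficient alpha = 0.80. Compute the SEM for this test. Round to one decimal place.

3.6

SEM = SD · √(1 − ρ) = 8 × √0.20 = 8 × 0.4472 = 3.578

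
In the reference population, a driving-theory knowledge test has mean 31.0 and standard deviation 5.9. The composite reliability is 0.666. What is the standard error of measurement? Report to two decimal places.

3.41

SEM = SD · √(1 − ρ) = 5.9 × √0.334 = 5.9 × 0.5779 = 3.410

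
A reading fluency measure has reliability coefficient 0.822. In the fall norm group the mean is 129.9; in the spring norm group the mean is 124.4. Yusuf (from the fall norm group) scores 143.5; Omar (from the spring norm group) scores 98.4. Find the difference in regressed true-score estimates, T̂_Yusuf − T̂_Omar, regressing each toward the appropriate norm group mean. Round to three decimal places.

38.051

T̂_Yusuf = 0.822(143.5) + 0.178(129.9) = 141.07920
T̂_Omar = 0.822(98.4) + 0.178(124.4) = 103.02800
Difference = 141.07920 − 103.02800 = 38.05120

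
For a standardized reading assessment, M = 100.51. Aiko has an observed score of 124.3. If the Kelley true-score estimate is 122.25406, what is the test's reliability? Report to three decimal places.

0.914

T̂ = ρX + (1 − ρ)μ  ⇒  T̂ − μ = ρ(X − μ)
ρ = (T̂ − μ)/(X − μ) = (122.25406 − 100.51) / (124.3 − 100.51) = 21.74406 / 23.79 = 0.91400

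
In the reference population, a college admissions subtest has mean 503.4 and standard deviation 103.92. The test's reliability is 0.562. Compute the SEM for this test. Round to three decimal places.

SEM = SD · √(1 − ρ) = 103.92 × √0.438 = 103.92 × 0.6618 = 68.7759

68.776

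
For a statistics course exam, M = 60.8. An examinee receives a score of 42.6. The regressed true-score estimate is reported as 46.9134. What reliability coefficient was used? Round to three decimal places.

T̂ = ρX + (1 − ρ)μ  ⇒  T̂ − μ = ρ(X − μ)
ρ = (T̂ − μ)/(X − μ) = (46.9134 − 60.8) / (42.6 − 60.8) = -13.8866 / -18.2 = 0.76300

0.763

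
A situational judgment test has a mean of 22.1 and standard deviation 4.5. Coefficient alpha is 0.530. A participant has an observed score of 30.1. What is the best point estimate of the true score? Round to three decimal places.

Regress the observed score toward the mean by the unreliability: T̂ = 0.530·30.1 + 0.470·22.1 = 15.9530 + 10.3870 = 26.3400.

26.340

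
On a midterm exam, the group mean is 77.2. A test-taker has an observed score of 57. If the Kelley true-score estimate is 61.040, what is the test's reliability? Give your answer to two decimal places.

0.80

T̂ = ρX + (1 − ρ)μ  ⇒  T̂ − μ = ρ(X − μ)
ρ = (T̂ − μ)/(X − μ) = (61.040 − 77.2) / (57 − 77.2) = -16.160 / -20.2 = 0.8000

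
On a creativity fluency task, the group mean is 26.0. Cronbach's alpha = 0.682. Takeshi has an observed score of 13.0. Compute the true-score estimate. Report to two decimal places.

Regress the observed score toward the mean by the unreliability: T̂ = 0.682·13.0 + 0.318·26.0 = 8.8660 + 8.2680 = 17.134.

17.13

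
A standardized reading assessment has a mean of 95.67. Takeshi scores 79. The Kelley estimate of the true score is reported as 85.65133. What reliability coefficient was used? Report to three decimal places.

0.601

T̂ = ρX + (1 − ρ)μ  ⇒  T̂ − μ = ρ(X − μ)
ρ = (T̂ − μ)/(X − μ) = (85.65133 − 95.67) / (79 − 95.67) = -10.01867 / -16.67 = 0.60100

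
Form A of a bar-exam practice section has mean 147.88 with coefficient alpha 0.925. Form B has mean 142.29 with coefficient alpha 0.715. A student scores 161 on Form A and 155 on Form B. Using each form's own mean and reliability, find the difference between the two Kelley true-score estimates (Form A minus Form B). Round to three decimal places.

T̂_A = 0.925(161) + 0.075(147.88) = 160.01600
T̂_B = 0.715(155) + 0.285(142.29) = 151.37765
T̂_A − T̂_B = 8.63835

8.638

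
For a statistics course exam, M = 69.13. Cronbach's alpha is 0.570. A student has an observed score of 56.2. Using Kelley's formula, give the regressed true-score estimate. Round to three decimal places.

T̂ = 0.570(56.2) + 0.430(69.13) = 32.0340 + 29.72590 = 61.7599 → 61.760

61.760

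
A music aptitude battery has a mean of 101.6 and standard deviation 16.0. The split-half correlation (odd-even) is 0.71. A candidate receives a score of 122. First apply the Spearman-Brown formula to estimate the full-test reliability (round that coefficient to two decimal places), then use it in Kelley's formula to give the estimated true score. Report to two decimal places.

Spearman-Brown: ρ = 2r/(1 + r) = 2(0.71)/(1 + 0.71) = 1.420/1.71 = 0.8304 → 0.83
Kelley's formula gives T̂ = 0.83·122 + 0.17·101.6 = 101.26 + 17.272 = 118.532.

118.53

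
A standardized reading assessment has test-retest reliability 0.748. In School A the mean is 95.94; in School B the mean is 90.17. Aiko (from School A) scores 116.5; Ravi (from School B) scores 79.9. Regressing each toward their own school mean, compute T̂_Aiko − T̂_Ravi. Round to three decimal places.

T̂_Aiko = 0.748(116.5) + 0.252(95.94) = 111.31888
T̂_Ravi = 0.748(79.9) + 0.252(90.17) = 82.48804
Difference = 111.31888 − 82.48804 = 28.83084

28.831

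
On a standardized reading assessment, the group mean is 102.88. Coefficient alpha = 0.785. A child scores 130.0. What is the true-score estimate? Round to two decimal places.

124.17

T̂ = ρX + (1 − ρ)μ
  = 0.785 × 130.0 + 0.215 × 102.88
  = 102.0500 + 22.11920
  = 124.169
  ≈ 124.17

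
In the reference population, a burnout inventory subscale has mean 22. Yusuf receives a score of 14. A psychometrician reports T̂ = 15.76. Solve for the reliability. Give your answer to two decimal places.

T̂ = ρX + (1 − ρ)μ  ⇒  T̂ − μ = ρ(X − μ)
ρ = (T̂ − μ)/(X − μ) = (15.76 − 22) / (14 − 22) = -6.24 / -8.0 = 0.7800

0.78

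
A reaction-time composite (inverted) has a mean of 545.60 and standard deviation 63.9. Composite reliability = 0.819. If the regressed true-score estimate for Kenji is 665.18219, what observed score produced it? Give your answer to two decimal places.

T̂ = ρX + (1 − ρ)μ  ⇒  X = (T̂ − (1 − ρ)μ) / ρ
X = (665.18219 − 0.181 × 545.60) / 0.819 = (665.18219 − 98.75360) / 0.819 = 566.42859 / 0.819 = 691.6100

691.61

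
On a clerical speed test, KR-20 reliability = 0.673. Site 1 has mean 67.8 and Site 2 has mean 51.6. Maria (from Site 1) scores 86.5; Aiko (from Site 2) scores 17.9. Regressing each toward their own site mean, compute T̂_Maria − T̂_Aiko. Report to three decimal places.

51.465

T̂_Maria = 0.673(86.5) + 0.327(67.8) = 80.38510
T̂_Aiko = 0.673(17.9) + 0.327(51.6) = 28.91990
Difference = 80.38510 − 28.91990 = 51.46520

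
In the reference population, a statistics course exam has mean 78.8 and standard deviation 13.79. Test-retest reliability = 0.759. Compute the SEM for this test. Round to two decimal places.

SEM = SD · √(1 − ρ) = 13.79 × √0.241 = 13.79 × 0.4909 = 6.770

6.77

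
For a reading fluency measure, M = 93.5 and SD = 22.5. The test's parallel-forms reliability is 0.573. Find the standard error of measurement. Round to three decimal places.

14.703

SEM = SD · √(1 − ρ) = 22.5 × √0.427 = 22.5 × 0.6535 = 14.7027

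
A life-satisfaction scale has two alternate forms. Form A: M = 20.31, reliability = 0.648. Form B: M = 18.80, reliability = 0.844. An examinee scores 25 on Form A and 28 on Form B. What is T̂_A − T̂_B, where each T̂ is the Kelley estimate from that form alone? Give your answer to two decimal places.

T̂_A = 0.648(25) + 0.352(20.31) = 23.3491
T̂_B = 0.844(28) + 0.156(18.80) = 26.5648
T̂_A − T̂_B = -3.2157

-3.22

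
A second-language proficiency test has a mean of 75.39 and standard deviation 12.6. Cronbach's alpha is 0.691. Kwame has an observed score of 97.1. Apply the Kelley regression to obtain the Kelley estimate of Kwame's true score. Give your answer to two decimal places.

90.39

T̂ = 0.691(97.1) + 0.309(75.39) = 67.0961 + 23.29551 = 90.392 → 90.39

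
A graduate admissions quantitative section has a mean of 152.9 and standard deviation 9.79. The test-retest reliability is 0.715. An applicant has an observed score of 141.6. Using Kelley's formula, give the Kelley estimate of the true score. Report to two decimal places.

T̂ = 0.715(141.6) + 0.285(152.9) = 101.2440 + 43.5765 = 144.820 → 144.82

144.82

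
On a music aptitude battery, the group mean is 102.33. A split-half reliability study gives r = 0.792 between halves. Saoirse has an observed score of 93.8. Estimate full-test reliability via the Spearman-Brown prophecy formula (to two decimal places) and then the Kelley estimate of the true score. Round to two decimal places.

Spearman-Brown: ρ = 2r/(1 + r) = 2(0.792)/(1 + 0.792) = 1.5840/1.792 = 0.8839 → 0.88
Kelley's formula gives T̂ = 0.88·93.8 + 0.12·102.33 = 82.544 + 12.2796 = 94.824.

94.82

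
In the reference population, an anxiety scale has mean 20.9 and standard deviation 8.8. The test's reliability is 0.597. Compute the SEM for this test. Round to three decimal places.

5.586

SEM = SD · √(1 − ρ) = 8.8 × √0.403 = 8.8 × 0.6348 = 5.5864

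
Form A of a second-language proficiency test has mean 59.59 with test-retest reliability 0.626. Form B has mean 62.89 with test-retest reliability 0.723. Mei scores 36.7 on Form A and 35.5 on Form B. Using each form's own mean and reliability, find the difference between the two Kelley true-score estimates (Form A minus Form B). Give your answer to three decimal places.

T̂_A = 0.626(36.7) + 0.374(59.59) = 45.26086
T̂_B = 0.723(35.5) + 0.277(62.89) = 43.08703
T̂_A − T̂_B = 2.17383

2.174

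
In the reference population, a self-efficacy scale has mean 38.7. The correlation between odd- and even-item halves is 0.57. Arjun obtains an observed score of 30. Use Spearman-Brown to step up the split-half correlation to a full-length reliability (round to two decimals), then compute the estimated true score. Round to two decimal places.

32.35

Spearman-Brown: ρ = 2r/(1 + r) = 2(0.57)/(1 + 0.57) = 1.140/1.57 = 0.7261 → 0.73
T̂ = 0.73(30) + 0.27(38.7) = 21.90 + 10.449 = 32.349 → 32.35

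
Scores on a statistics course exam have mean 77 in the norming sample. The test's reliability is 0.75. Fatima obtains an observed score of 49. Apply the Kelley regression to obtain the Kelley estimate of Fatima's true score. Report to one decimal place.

56.0

T̂ = 0.75(49) + 0.25(77) = 36.75 + 19.25 = 56.00 → 56.0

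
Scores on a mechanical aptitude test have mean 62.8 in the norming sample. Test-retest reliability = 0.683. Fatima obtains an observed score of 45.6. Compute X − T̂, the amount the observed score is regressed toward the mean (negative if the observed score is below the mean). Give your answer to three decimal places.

-5.452

Kelley's formula gives T̂ = 0.683·45.6 + 0.317·62.8 = 31.1448 + 19.9076 = 51.05240.
X − T̂ = 45.6 − 51.0524 = -5.4524 → -5.452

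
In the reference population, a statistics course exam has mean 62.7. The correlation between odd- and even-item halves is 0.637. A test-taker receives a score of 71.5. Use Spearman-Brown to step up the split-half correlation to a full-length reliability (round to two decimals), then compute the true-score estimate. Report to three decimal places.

Spearman-Brown: ρ = 2r/(1 + r) = 2(0.637)/(1 + 0.637) = 1.2740/1.637 = 0.7783 → 0.78
Kelley's formula gives T̂ = 0.78·71.5 + 0.22·62.7 = 55.770 + 13.794 = 69.5640.

69.564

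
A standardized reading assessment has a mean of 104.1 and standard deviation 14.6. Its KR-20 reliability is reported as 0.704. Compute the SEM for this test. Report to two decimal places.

SEM = SD · √(1 − ρ) = 14.6 × √0.296 = 14.6 × 0.5441 = 7.943

7.94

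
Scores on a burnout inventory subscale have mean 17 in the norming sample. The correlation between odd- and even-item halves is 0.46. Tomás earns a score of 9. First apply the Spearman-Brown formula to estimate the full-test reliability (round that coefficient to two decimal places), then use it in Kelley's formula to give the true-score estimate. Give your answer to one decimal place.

Spearman-Brown: ρ = 2r/(1 + r) = 2(0.46)/(1 + 0.46) = 0.920/1.46 = 0.6301 → 0.63
T̂ = ρX + (1 − ρ)μ
  = 0.63 × 9 + 0.37 × 17
  = 5.67 + 6.29
  = 11.96
  ≈ 12.0

12.0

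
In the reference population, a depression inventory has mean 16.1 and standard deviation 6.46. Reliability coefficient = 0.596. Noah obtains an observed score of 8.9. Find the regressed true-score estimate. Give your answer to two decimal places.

Regress the observed score toward the mean by the unreliability: T̂ = 0.596·8.9 + 0.404·16.1 = 5.3044 + 6.5044 = 11.809.

11.81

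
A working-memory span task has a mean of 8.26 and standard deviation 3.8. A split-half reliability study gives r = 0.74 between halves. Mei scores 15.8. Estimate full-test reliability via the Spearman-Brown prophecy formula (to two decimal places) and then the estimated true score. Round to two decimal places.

14.67

Spearman-Brown: ρ = 2r/(1 + r) = 2(0.74)/(1 + 0.74) = 1.480/1.74 = 0.8506 → 0.85
Kelley's formula gives T̂ = 0.85·15.8 + 0.15·8.26 = 13.430 + 1.2390 = 14.669.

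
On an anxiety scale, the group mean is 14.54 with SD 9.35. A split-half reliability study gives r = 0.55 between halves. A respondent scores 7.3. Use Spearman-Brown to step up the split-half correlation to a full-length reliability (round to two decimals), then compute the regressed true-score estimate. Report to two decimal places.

9.40

Spearman-Brown: ρ = 2r/(1 + r) = 2(0.55)/(1 + 0.55) = 1.100/1.55 = 0.7097 → 0.71
T̂ = 0.71(7.3) + 0.29(14.54) = 5.183 + 4.2166 = 9.400 → 9.40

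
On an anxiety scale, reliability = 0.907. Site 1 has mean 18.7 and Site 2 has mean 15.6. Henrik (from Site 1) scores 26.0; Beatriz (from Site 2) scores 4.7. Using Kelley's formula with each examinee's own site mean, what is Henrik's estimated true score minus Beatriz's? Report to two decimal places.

19.61

T̂_Henrik = 0.907(26.0) + 0.093(18.7) = 25.3211
T̂_Beatriz = 0.907(4.7) + 0.093(15.6) = 5.7137
Difference = 25.3211 − 5.7137 = 19.6074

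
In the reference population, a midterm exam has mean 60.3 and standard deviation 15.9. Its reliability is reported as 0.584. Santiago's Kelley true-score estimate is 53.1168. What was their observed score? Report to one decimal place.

T̂ = ρX + (1 − ρ)μ  ⇒  X = (T̂ − (1 − ρ)μ) / ρ
X = (53.1168 − 0.416 × 60.3) / 0.584 = (53.1168 − 25.0848) / 0.584 = 28.0320 / 0.584 = 48.000

48.0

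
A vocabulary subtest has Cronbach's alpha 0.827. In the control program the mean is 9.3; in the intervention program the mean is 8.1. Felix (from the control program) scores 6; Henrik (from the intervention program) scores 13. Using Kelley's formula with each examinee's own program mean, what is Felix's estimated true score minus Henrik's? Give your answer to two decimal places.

-5.58

T̂_Felix = 0.827(6) + 0.173(9.3) = 6.5709
T̂_Henrik = 0.827(13) + 0.173(8.1) = 12.1523
Difference = 6.5709 − 12.1523 = -5.5814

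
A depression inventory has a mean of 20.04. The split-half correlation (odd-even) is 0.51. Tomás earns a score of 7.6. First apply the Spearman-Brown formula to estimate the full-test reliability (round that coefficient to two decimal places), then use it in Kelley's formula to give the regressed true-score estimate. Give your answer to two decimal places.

Spearman-Brown: ρ = 2r/(1 + r) = 2(0.51)/(1 + 0.51) = 1.020/1.51 = 0.6755 → 0.68
T̂ = 0.68(7.6) + 0.32(20.04) = 5.168 + 6.4128 = 11.581 → 11.58

11.58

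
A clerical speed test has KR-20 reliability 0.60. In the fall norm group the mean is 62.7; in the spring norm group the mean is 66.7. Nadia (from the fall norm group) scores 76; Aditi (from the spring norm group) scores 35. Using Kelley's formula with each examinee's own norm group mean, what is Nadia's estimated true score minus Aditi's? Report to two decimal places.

23.00

T̂_Nadia = 0.60(76) + 0.40(62.7) = 70.6800
T̂_Aditi = 0.60(35) + 0.40(66.7) = 47.6800
Difference = 70.6800 − 47.6800 = 23.0000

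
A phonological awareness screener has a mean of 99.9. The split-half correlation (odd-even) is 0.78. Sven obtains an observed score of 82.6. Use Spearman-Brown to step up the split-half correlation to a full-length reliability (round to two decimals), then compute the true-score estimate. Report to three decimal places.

Spearman-Brown: ρ = 2r/(1 + r) = 2(0.78)/(1 + 0.78) = 1.560/1.78 = 0.8764 → 0.88
Regress the observed score toward the mean by the unreliability: T̂ = 0.88·82.6 + 0.12·99.9 = 72.688 + 11.988 = 84.6760.

84.676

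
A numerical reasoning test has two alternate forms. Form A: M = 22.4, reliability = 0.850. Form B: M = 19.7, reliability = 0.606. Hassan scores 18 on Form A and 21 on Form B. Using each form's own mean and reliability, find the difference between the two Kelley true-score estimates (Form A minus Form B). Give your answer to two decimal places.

-1.83

T̂_A = 0.850(18) + 0.150(22.4) = 18.6600
T̂_B = 0.606(21) + 0.394(19.7) = 20.4878
T̂_A − T̂_B = -1.8278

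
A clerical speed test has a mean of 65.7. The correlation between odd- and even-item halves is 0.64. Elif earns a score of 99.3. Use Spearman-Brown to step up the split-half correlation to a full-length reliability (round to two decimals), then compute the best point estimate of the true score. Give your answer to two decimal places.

91.91

Spearman-Brown: ρ = 2r/(1 + r) = 2(0.64)/(1 + 0.64) = 1.280/1.64 = 0.7805 → 0.78
T̂ = 0.78(99.3) + 0.22(65.7) = 77.454 + 14.454 = 91.908 → 91.91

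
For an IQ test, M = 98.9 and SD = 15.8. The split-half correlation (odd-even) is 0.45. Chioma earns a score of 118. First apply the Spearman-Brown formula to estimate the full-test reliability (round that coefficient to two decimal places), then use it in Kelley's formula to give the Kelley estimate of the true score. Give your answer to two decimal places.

110.74

Spearman-Brown: ρ = 2r/(1 + r) = 2(0.45)/(1 + 0.45) = 0.900/1.45 = 0.6207 → 0.62
Weight the observed score by reliability and the mean by (1 − reliability): T̂ = 0.62·118 + 0.38·98.9 = 73.16 + 37.582 = 110.742.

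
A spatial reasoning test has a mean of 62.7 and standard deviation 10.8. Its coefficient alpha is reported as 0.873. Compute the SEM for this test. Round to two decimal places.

3.85

SEM = SD · √(1 − ρ) = 10.8 × √0.127 = 10.8 × 0.3564 = 3.849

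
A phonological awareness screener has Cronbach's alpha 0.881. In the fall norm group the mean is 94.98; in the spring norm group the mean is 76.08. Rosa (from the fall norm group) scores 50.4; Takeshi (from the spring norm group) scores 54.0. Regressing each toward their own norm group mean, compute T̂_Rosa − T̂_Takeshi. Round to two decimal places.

-0.92

T̂_Rosa = 0.881(50.4) + 0.119(94.98) = 55.7050
T̂_Takeshi = 0.881(54.0) + 0.119(76.08) = 56.6275
Difference = 55.7050 − 56.6275 = -0.9225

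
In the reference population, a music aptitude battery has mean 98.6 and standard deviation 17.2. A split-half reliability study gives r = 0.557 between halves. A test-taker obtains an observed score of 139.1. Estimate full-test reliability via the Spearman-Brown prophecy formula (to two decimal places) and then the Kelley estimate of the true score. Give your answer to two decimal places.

127.76

Spearman-Brown: ρ = 2r/(1 + r) = 2(0.557)/(1 + 0.557) = 1.1140/1.557 = 0.7155 → 0.72
T̂ = 0.72(139.1) + 0.28(98.6) = 100.152 + 27.608 = 127.760 → 127.76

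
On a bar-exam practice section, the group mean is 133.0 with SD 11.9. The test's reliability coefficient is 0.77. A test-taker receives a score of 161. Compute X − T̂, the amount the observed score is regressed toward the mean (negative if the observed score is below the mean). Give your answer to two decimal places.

6.44

T̂ = ρX + (1 − ρ)μ
  = 0.77 × 161 + 0.23 × 133.0
  = 123.97 + 30.590
  = 154.5600
  ≈ 154.560
X − T̂ = 161 − 154.560 = 6.440 → 6.44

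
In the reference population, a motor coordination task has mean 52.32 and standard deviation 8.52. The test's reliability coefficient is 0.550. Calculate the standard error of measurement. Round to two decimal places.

SEM = SD · √(1 − ρ) = 8.52 × √0.450 = 8.52 × 0.6708 = 5.715

5.72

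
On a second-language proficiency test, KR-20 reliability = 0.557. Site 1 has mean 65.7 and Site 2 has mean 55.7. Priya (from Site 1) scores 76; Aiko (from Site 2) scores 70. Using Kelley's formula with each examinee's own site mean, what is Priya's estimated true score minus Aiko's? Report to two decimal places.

7.77

T̂_Priya = 0.557(76) + 0.443(65.7) = 71.4371
T̂_Aiko = 0.557(70) + 0.443(55.7) = 63.6651
Difference = 71.4371 − 63.6651 = 7.7720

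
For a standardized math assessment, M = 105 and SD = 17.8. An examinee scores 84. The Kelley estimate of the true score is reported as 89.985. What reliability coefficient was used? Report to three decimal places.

T̂ = ρX + (1 − ρ)μ  ⇒  T̂ − μ = ρ(X − μ)
ρ = (T̂ − μ)/(X − μ) = (89.985 − 105) / (84 − 105) = -15.015 / -21.0 = 0.71500

0.715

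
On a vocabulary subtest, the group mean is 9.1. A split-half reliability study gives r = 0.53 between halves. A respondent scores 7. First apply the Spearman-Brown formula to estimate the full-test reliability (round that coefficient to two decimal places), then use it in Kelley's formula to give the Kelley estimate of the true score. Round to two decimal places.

7.65

Spearman-Brown: ρ = 2r/(1 + r) = 2(0.53)/(1 + 0.53) = 1.060/1.53 = 0.6928 → 0.69
T̂ = ρX + (1 − ρ)μ
  = 0.69 × 7 + 0.31 × 9.1
  = 4.83 + 2.821
  = 7.651
  ≈ 7.65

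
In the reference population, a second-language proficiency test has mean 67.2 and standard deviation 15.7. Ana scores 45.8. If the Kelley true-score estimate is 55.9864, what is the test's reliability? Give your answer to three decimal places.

T̂ = ρX + (1 − ρ)μ  ⇒  T̂ − μ = ρ(X − μ)
ρ = (T̂ − μ)/(X − μ) = (55.9864 − 67.2) / (45.8 − 67.2) = -11.2136 / -21.4 = 0.52400

0.524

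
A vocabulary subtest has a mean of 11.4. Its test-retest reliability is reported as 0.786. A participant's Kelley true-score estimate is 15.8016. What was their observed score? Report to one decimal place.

T̂ = ρX + (1 − ρ)μ  ⇒  X = (T̂ − (1 − ρ)μ) / ρ
X = (15.8016 − 0.214 × 11.4) / 0.786 = (15.8016 − 2.4396) / 0.786 = 13.3620 / 0.786 = 17.000

17.0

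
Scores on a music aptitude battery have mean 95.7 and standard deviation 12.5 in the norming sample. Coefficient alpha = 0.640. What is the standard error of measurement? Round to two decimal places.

SEM = SD · √(1 − ρ) = 12.5 × √0.360 = 12.5 × 0.6000 = 7.500

7.50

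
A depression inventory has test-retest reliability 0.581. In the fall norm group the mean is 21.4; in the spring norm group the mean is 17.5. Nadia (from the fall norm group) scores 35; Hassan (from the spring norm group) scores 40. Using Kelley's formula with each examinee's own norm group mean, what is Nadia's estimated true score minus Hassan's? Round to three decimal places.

-1.271

T̂_Nadia = 0.581(35) + 0.419(21.4) = 29.30160
T̂_Hassan = 0.581(40) + 0.419(17.5) = 30.57250
Difference = 29.30160 − 30.57250 = -1.27090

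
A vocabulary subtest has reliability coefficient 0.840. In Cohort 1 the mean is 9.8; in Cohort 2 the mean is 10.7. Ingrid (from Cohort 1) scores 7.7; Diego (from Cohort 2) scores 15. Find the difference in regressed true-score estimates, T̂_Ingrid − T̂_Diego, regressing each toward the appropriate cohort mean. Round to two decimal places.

-6.28

T̂_Ingrid = 0.840(7.7) + 0.160(9.8) = 8.0360
T̂_Diego = 0.840(15) + 0.160(10.7) = 14.3120
Difference = 8.0360 − 14.3120 = -6.2760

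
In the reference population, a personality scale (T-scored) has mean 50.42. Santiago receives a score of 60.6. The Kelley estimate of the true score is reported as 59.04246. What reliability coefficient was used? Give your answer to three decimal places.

0.847

T̂ = ρX + (1 − ρ)μ  ⇒  T̂ − μ = ρ(X − μ)
ρ = (T̂ − μ)/(X − μ) = (59.04246 − 50.42) / (60.6 − 50.42) = 8.62246 / 10.18 = 0.84700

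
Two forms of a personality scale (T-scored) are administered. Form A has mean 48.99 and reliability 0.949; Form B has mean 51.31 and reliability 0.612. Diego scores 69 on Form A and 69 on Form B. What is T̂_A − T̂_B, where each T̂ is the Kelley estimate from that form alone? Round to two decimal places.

T̂_A = 0.949(69) + 0.051(48.99) = 67.9795
T̂_B = 0.612(69) + 0.388(51.31) = 62.1363
T̂_A − T̂_B = 5.8432

5.84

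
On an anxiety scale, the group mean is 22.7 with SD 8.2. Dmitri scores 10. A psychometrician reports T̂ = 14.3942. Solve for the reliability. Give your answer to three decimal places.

T̂ = ρX + (1 − ρ)μ  ⇒  T̂ − μ = ρ(X − μ)
ρ = (T̂ − μ)/(X − μ) = (14.3942 − 22.7) / (10 − 22.7) = -8.3058 / -12.7 = 0.65400

0.654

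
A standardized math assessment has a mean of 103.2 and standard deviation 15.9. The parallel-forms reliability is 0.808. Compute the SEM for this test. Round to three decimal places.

6.967

SEM = SD · √(1 − ρ) = 15.9 × √0.192 = 15.9 × 0.4382 = 6.9670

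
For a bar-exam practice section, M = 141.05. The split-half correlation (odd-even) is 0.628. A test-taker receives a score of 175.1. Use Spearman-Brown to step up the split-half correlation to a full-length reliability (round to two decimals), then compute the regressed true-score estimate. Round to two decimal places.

Spearman-Brown: ρ = 2r/(1 + r) = 2(0.628)/(1 + 0.628) = 1.2560/1.628 = 0.7715 → 0.77
T̂ = 0.77(175.1) + 0.23(141.05) = 134.827 + 32.4415 = 167.269 → 167.27

167.27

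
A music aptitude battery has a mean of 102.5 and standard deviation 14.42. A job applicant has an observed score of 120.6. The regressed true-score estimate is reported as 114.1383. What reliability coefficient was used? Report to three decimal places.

0.643

T̂ = ρX + (1 − ρ)μ  ⇒  T̂ − μ = ρ(X − μ)
ρ = (T̂ − μ)/(X − μ) = (114.1383 − 102.5) / (120.6 − 102.5) = 11.6383 / 18.1 = 0.64300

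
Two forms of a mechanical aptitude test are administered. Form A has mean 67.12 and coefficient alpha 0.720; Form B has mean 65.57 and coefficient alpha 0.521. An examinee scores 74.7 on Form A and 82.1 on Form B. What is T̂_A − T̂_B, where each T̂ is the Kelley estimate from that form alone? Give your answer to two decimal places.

T̂_A = 0.720(74.7) + 0.280(67.12) = 72.5776
T̂_B = 0.521(82.1) + 0.479(65.57) = 74.1821
T̂_A − T̂_B = -1.6045

-1.60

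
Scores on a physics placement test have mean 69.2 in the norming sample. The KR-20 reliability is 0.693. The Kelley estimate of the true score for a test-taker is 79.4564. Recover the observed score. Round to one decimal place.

T̂ = ρX + (1 − ρ)μ  ⇒  X = (T̂ − (1 − ρ)μ) / ρ
X = (79.4564 − 0.307 × 69.2) / 0.693 = (79.4564 − 21.2444) / 0.693 = 58.2120 / 0.693 = 84.000

84.0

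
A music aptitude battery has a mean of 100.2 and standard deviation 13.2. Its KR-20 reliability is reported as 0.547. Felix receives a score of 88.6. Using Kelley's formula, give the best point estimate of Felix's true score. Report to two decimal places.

T̂ = ρX + (1 − ρ)μ
  = 0.547 × 88.6 + 0.453 × 100.2
  = 48.4642 + 45.3906
  = 93.855
  ≈ 93.85

93.85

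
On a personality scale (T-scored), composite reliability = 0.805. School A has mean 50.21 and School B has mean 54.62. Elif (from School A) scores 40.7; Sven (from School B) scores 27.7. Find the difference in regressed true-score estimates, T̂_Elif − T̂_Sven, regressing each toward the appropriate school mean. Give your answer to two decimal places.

T̂_Elif = 0.805(40.7) + 0.195(50.21) = 42.5545
T̂_Sven = 0.805(27.7) + 0.195(54.62) = 32.9494
Difference = 42.5545 − 32.9494 = 9.6051

9.61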